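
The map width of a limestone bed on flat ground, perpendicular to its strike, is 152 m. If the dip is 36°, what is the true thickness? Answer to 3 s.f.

89.3 m

True thickness t = w · sin(dip) = 152 × sin 36°
t = 152 × 0.5878 = 89.343 m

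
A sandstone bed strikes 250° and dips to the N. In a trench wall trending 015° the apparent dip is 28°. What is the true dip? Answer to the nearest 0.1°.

33.0°

The section is 55° from the strike.
tan δ = tan α / sin β = tan 28° / sin 55° = 0.5317 / 0.8192 = 0.6491
true dip = arctan 0.6491 = 32.99°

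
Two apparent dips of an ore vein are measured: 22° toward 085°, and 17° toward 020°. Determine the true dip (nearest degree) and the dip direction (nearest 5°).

true dip 23°, dip direction 065°

Represent each trace as a vector plunging at its apparent dip toward its trend (east-north-up frame): v₁ = (0.924, 0.081, -0.375), v₂ = (0.327, 0.899, -0.292).
n = v₁ × v₂ = (0.313, 0.148, 0.804) (taken with n_z > 0).
tan δ = √(n_x²+n_y²)/n_z = 0.346/0.804, so δ = 23.3°.
Dip direction = atan2(0.313, 0.148) = 65° (azimuth of n's horizontal projection).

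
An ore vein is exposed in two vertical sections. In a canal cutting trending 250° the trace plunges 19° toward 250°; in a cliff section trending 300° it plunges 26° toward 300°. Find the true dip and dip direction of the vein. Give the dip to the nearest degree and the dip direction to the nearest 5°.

true dip 26°, dip direction 295°

The two traces are lines in the plane: v₁ = (sin 250°·cos 19°, cos 250°·cos 19°, −sin 19°), v₂ = (sin 300°·cos 26°, cos 300°·cos 26°, −sin 26°).
n = v₁ × v₂ = (-0.288, 0.136, 0.651) (taken with n_z > 0).
True dip = arccos(n_z / |n|) = arccos(0.8982) = 26.1°.
The horizontal component of n points toward azimuth atan2(n_x, n_y) = 295°, the dip direction.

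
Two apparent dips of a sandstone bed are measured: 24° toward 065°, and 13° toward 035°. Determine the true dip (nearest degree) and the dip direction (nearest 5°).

true dip 28°, dip direction 100°

The two traces are lines in the plane: v₁ = (sin 65°·cos 24°, cos 65°·cos 24°, −sin 24°), v₂ = (sin 35°·cos 13°, cos 35°·cos 13°, −sin 13°).
n = v₁ × v₂ = (0.238, -0.041, 0.445) (taken with n_z > 0).
tan δ = √(n_x²+n_y²)/n_z = 0.241/0.445, so δ = 28.5°.
Dip direction = azimuth of (n_x, n_y) = atan2(0.238, -0.041) = 100°.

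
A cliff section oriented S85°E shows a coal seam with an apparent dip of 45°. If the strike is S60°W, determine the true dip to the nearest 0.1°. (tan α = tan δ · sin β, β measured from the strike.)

60.2°

β = acute angle between strike S60°W and section S85°E = 35°.
tan δ = tan α / sin β = tan 45° / sin 35° = 1.0000 / 0.5736 = 1.7434
true dip = arctan 1.7434 = 60.16°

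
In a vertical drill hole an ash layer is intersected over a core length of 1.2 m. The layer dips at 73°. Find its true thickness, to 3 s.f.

0.351 m

True thickness t = h · cos(dip) = 1.2 × cos 73°
t = 1.2 × 0.2924 = 0.351 m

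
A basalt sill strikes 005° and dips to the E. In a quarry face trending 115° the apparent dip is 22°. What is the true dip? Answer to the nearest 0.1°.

23.3°

The section is 70° from the strike.
tan(true dip) = tan 22° / sin 70° = 0.4300
true dip = arctan 0.4300 = 23.27°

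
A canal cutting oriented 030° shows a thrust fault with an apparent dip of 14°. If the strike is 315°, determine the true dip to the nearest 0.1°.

14.5°

The section is 75° from the strike.
tan(true dip) = tan 14° / sin 75° = 0.2581
true dip = arctan 0.2581 = 14.47°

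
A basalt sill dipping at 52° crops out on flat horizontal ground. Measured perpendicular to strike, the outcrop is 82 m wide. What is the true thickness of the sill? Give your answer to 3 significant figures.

True thickness t = w · sin(dip) = 82 × sin 52°
t = 82 × 0.7880 = 64.617 m

64.6 m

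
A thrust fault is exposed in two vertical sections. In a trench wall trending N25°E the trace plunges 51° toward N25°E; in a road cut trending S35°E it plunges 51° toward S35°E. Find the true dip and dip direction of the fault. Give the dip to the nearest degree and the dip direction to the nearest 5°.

Each apparent-dip line lies in the plane. As unit vectors (x east, y north, z up), v₁ plunges 51°→N25°E and v₂ plunges 51°→S35°E.
The plane normal is n = v₁ × v₂ ∝ (0.844, 0.074, 0.343).
Dip δ = arctan(|n_h|/n_z) = arctan(0.847/0.343) = 68.0°.
Dip direction = azimuth of (n_x, n_y) = atan2(0.844, 0.074) = 85°.

true dip 68°, dip direction 085°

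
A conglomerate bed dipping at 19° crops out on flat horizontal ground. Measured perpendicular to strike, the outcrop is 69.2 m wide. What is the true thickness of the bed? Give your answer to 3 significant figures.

True thickness t = w · sin(dip) = 69.2 × sin 19°
t = 69.2 × 0.3256 = 22.529 m

22.5 m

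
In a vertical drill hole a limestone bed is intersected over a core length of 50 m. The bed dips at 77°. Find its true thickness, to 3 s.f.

11.2 m

True thickness t = h · cos(dip) = 50 × cos 77°
t = 50 × 0.2250 = 11.248 m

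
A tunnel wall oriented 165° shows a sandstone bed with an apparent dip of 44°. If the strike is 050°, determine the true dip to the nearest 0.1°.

46.8°

β = acute angle between strike 050° and section 165° = 65°.
tan(true dip) = tan 44° / sin 65° = 1.0655
true dip = arctan 1.0655 = 46.82°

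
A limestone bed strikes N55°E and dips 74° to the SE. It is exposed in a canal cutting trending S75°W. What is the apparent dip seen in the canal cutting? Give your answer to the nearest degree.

50°

Angle between strike (N55°E) and section (S75°W): β = 20°.
tan(apparent dip) = tan 74° · sin 20° = 1.1928
α = arctan(1.1928) = 50.02°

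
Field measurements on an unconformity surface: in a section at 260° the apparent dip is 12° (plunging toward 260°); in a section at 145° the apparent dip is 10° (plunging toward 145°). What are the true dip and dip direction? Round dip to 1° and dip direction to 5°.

Each apparent-dip line lies in the plane. As unit vectors (x east, y north, z up), v₁ plunges 12°→260° and v₂ plunges 10°→145°.
The plane normal is n = v₁ × v₂ ∝ (-0.138, -0.285, 0.873).
Dip δ = arctan(|n_h|/n_z) = arctan(0.316/0.873) = 19.9°.
Dip direction = azimuth of (n_x, n_y) = atan2(-0.138, -0.285) = 206°.

true dip 20°, dip direction 205°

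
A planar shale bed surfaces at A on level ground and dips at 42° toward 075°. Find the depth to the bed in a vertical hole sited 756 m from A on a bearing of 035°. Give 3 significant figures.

The hole lies 40° from the dip direction, so the down-dip offset is 756 × cos 40° = 579.13 m.
Depth = down-dip offset × tan(dip) = 579.13 × tan 42° = 579.13 × 0.9004
Depth = 521.45 m

521 m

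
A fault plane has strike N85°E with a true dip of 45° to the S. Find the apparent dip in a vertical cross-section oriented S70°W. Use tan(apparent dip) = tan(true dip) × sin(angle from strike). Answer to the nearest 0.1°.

14.5°

Angle between strike (N85°E) and section (S70°W): β = 15°.
tan α = tan 45° × sin 15° = 1.0000 × 0.2588 = 0.2588
α = arctan(0.2588) = 14.51°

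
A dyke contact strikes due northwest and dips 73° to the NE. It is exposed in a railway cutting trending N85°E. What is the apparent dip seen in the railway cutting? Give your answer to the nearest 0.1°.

The strike is due northwest and the section trends N85°E; the acute angle between them is β = 50°.
tan α = tan 73° × sin 50° = 3.2709 × 0.7660 = 2.5056
apparent dip = arctan 2.5056 = 68.24°

68.2°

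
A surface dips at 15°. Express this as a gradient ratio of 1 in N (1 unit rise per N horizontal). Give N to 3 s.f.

1 : N means tan θ = 1/N, so N = 1/tan 15° = 1/0.2679

1 in 3.73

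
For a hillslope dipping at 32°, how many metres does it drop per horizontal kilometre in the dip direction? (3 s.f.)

drop per km = 1000 × tan 32° = 1000 × 0.6249

625 m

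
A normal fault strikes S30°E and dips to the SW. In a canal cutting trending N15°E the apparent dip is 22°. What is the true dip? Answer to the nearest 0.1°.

29.7°

β = acute angle between strike S30°E and section N15°E = 45°.
tan δ = tan α / sin β = tan 22° / sin 45° = 0.4040 / 0.7071 = 0.5714
true dip = arctan 0.5714 = 29.74°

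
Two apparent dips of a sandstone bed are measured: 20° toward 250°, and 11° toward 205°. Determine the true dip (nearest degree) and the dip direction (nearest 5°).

true dip 21°, dip direction 265°

Each apparent-dip line lies in the plane. As unit vectors (x east, y north, z up), v₁ plunges 20°→250° and v₂ plunges 11°→205°.
n = v₁ × v₂ = (-0.243, -0.027, 0.652) (taken with n_z > 0).
Dip δ = arctan(|n_h|/n_z) = arctan(0.244/0.652) = 20.5°.
Dip direction = atan2(-0.243, -0.027) = 264° (azimuth of n's horizontal projection).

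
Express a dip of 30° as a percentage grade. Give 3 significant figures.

57.7%

grade % = 100 × tan 30° = 100 × 0.5774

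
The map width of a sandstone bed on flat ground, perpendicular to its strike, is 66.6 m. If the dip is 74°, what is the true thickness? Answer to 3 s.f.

64.0 m

True thickness t = w · sin(dip) = 66.6 × sin 74°
t = 66.6 × 0.9613 = 64.020 m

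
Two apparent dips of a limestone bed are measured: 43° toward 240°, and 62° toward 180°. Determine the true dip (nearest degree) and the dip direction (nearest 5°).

true dip 62°, dip direction 180°

The two traces are lines in the plane: v₁ = (sin 240°·cos 43°, cos 240°·cos 43°, −sin 43°), v₂ = (sin 180°·cos 62°, cos 180°·cos 62°, −sin 62°).
Cross product v₁ × v₂ gives the pole to the plane: n ∝ (0.003, -0.559, 0.297).
Dip δ = arctan(|n_h|/n_z) = arctan(0.559/0.297) = 62.0°.
The horizontal component of n points toward azimuth atan2(n_x, n_y) = 180°, the dip direction.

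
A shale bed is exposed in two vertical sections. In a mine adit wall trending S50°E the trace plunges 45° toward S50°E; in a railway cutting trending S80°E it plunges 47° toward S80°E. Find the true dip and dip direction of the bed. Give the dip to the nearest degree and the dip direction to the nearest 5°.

true dip 47°, dip direction 110°

Each apparent-dip line lies in the plane. As unit vectors (x east, y north, z up), v₁ plunges 45°→S50°E and v₂ plunges 47°→S80°E.
Cross product v₁ × v₂ gives the pole to the plane: n ∝ (0.249, -0.079, 0.241).
Dip δ = arctan(|n_h|/n_z) = arctan(0.261/0.241) = 47.3°.
Dip direction = atan2(0.249, -0.079) = 108° (azimuth of n's horizontal projection).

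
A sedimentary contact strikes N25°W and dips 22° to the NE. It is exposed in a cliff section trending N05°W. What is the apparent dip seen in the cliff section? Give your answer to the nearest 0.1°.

7.9°

The strike is N25°W and the section trends N05°W; the acute angle between them is β = 20°.
tan α = tan 22° × sin 20° = 0.4040 × 0.3420 = 0.1382
apparent dip = arctan 0.1382 = 7.87°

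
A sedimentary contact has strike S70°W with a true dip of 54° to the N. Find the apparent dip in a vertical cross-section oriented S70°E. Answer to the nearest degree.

The strike is S70°W and the section trends S70°E; the acute angle between them is β = 40°.
tan α = tan 54° × sin 40° = 1.3764 × 0.6428 = 0.8847
α = arctan(0.8847) = 41.50°

41°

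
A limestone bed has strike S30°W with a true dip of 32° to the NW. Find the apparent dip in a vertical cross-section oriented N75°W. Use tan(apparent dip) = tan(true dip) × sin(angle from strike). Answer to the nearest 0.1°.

31.1°

Angle between strike (S30°W) and section (N75°W): β = 75°.
tan α = tan 32° × sin 75° = 0.6249 × 0.9659 = 0.6036
apparent dip = arctan 0.6036 = 31.11°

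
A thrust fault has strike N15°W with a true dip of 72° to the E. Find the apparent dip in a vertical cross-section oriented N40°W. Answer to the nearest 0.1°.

52.4°

Angle between strike (N15°W) and section (N40°W): β = 25°.
tan(apparent dip) = tan 72° · sin 25° = 1.3007
apparent dip = arctan 1.3007 = 52.45°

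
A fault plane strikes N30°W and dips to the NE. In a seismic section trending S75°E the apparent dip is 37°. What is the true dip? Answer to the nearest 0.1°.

The section is 45° from the strike.
tan δ = tan α / sin β = tan 37° / sin 45° = 0.7536 / 0.7071 = 1.0657
true dip = arctan 1.0657 = 46.82°

46.8°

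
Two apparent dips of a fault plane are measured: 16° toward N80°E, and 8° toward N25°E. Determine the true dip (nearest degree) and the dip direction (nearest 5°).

true dip 16°, dip direction 085°

Represent each trace as a vector plunging at its apparent dip toward its trend (east-north-up frame): v₁ = (0.947, 0.167, -0.276), v₂ = (0.419, 0.897, -0.139).
n = v₁ × v₂ = (0.224, 0.016, 0.780) (taken with n_z > 0).
Dip δ = arctan(|n_h|/n_z) = arctan(0.225/0.780) = 16.1°.
The horizontal component of n points toward azimuth atan2(n_x, n_y) = 86°, the dip direction.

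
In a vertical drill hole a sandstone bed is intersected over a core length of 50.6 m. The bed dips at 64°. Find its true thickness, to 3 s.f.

True thickness t = h · cos(dip) = 50.6 × cos 64°
t = 50.6 × 0.4384 = 22.182 m

22.2 m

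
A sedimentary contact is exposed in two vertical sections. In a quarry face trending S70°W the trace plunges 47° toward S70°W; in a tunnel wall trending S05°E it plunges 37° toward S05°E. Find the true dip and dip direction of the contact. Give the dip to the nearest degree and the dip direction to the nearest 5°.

true dip 50°, dip direction 225°

Represent each trace as a vector plunging at its apparent dip toward its trend (east-north-up frame): v₁ = (-0.641, -0.233, -0.731), v₂ = (0.070, -0.796, -0.602).
The plane normal is n = v₁ × v₂ ∝ (-0.441, -0.437, 0.526).
True dip = arccos(n_z / |n|) = arccos(0.6465) = 49.7°.
Dip direction = azimuth of (n_x, n_y) = atan2(-0.441, -0.437) = 225°.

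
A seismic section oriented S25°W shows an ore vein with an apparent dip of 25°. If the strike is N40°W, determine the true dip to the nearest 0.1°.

27.2°

The section is 65° from the strike.
tan(true dip) = tan 25° / sin 65° = 0.5145
true dip = arctan 0.5145 = 27.23°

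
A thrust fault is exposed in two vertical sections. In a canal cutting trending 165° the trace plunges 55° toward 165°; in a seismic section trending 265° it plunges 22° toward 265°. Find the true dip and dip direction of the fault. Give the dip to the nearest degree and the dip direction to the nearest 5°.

The two traces are lines in the plane: v₁ = (sin 165°·cos 55°, cos 165°·cos 55°, −sin 55°), v₂ = (sin 265°·cos 22°, cos 265°·cos 22°, −sin 22°).
The plane normal is n = v₁ × v₂ ∝ (-0.141, -0.812, 0.524).
True dip = arccos(n_z / |n|) = arccos(0.5362) = 57.6°.
Dip direction = atan2(-0.141, -0.812) = 190° (azimuth of n's horizontal projection).

true dip 58°, dip direction 190°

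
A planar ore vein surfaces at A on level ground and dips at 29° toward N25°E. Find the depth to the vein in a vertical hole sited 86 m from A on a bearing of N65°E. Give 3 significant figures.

36.5 m

The hole lies 40° from the dip direction, so the down-dip offset is 86 × cos 40° = 65.88 m.
Depth = down-dip offset × tan(dip) = 65.88 × tan 29° = 65.88 × 0.5543
Depth = 36.52 m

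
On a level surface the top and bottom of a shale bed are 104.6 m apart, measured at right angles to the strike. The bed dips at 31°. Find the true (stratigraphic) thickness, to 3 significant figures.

53.9 m

True thickness t = w · sin(dip) = 104.6 × sin 31°
t = 104.6 × 0.5150 = 53.873 m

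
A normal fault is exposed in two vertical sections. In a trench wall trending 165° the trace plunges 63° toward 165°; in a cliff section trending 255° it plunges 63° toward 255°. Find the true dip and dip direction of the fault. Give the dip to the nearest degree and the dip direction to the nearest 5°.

Represent each trace as a vector plunging at its apparent dip toward its trend (east-north-up frame): v₁ = (0.118, -0.439, -0.891), v₂ = (-0.439, -0.118, -0.891).
The plane normal is n = v₁ × v₂ ∝ (-0.286, -0.495, 0.206).
tan δ = √(n_x²+n_y²)/n_z = 0.572/0.206, so δ = 70.2°.
The horizontal component of n points toward azimuth atan2(n_x, n_y) = 210°, the dip direction.

true dip 70°, dip direction 210°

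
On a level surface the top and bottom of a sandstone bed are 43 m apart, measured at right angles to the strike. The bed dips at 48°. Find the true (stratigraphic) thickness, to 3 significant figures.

32.0 m

True thickness t = w · sin(dip) = 43 × sin 48°
t = 43 × 0.7431 = 31.955 m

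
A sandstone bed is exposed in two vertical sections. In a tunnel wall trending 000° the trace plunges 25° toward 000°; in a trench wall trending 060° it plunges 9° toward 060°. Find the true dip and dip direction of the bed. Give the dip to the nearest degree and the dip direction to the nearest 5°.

The two traces are lines in the plane: v₁ = (sin 0°·cos 25°, cos 0°·cos 25°, −sin 25°), v₂ = (sin 60°·cos 9°, cos 60°·cos 9°, −sin 9°).
Cross product v₁ × v₂ gives the pole to the plane: n ∝ (-0.067, 0.361, 0.775).
True dip = arccos(n_z / |n|) = arccos(0.9035) = 25.4°.
Dip direction = atan2(-0.067, 0.361) = 350° (azimuth of n's horizontal projection).

true dip 25°, dip direction 350°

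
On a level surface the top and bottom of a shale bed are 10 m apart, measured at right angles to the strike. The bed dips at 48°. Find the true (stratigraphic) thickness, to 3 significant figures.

True thickness t = w · sin(dip) = 10 × sin 48°
t = 10 × 0.7431 = 7.431 m

7.43 m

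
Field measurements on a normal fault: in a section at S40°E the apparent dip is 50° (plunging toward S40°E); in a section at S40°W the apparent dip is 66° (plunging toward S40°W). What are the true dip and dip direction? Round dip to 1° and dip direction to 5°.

Represent each trace as a vector plunging at its apparent dip toward its trend (east-north-up frame): v₁ = (0.413, -0.492, -0.766), v₂ = (-0.261, -0.312, -0.914).
The plane normal is n = v₁ × v₂ ∝ (-0.211, -0.578, 0.257).
True dip = arccos(n_z / |n|) = arccos(0.3861) = 67.3°.
Dip direction = atan2(-0.211, -0.578) = 200° (azimuth of n's horizontal projection).

true dip 67°, dip direction 200°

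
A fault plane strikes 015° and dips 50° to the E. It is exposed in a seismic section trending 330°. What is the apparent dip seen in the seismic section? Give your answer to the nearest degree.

The strike is 015° and the section trends 330°; the acute angle between them is β = 45°.
tan α = tan 50° × sin 45° = 1.1918 × 0.7071 = 0.8427
α = arctan(0.8427) = 40.12°

40°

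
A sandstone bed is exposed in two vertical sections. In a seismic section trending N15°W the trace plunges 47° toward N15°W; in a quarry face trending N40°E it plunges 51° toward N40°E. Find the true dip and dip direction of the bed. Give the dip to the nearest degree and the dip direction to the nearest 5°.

true dip 53°, dip direction 020°

The two traces are lines in the plane: v₁ = (sin 345°·cos 47°, cos 345°·cos 47°, −sin 47°), v₂ = (sin 40°·cos 51°, cos 40°·cos 51°, −sin 51°).
Cross product v₁ × v₂ gives the pole to the plane: n ∝ (0.159, 0.433, 0.352).
Dip δ = arctan(|n_h|/n_z) = arctan(0.461/0.352) = 52.7°.
The horizontal component of n points toward azimuth atan2(n_x, n_y) = 20°, the dip direction.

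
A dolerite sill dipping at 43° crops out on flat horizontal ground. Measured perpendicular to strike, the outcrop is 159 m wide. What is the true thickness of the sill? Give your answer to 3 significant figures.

108 m

True thickness t = w · sin(dip) = 159 × sin 43°
t = 159 × 0.6820 = 108.438 m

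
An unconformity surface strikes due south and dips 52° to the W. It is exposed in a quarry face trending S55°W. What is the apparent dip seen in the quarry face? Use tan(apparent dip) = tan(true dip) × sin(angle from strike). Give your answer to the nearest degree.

46°

Angle between strike (due south) and section (S55°W): β = 55°.
tan(apparent dip) = tan 52° · sin 55° = 1.0485
α = arctan(1.0485) = 46.36°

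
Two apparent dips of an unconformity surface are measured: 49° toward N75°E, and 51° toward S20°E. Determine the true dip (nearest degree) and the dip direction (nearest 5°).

Each apparent-dip line lies in the plane. As unit vectors (x east, y north, z up), v₁ plunges 49°→N75°E and v₂ plunges 51°→S20°E.
Cross product v₁ × v₂ gives the pole to the plane: n ∝ (0.578, -0.330, 0.411).
tan δ = √(n_x²+n_y²)/n_z = 0.666/0.411, so δ = 58.3°.
The horizontal component of n points toward azimuth atan2(n_x, n_y) = 120°, the dip direction.

true dip 58°, dip direction 120°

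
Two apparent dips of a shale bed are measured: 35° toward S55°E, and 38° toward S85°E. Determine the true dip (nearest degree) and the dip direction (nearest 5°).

true dip 38°, dip direction 100°

Each apparent-dip line lies in the plane. As unit vectors (x east, y north, z up), v₁ plunges 35°→S55°E and v₂ plunges 38°→S85°E.
n = v₁ × v₂ = (0.250, -0.037, 0.323) (taken with n_z > 0).
Dip δ = arctan(|n_h|/n_z) = arctan(0.253/0.323) = 38.1°.
Dip direction = azimuth of (n_x, n_y) = atan2(0.250, -0.037) = 98°.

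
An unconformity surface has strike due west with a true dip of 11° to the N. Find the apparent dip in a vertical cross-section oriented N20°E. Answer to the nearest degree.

Angle between strike (due west) and section (N20°E): β = 70°.
tan(apparent dip) = tan 11° · sin 70° = 0.1827
α = arctan(0.1827) = 10.35°

10°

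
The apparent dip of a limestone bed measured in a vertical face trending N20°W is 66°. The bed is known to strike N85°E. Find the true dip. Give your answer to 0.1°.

66.7°

The section is 75° from the strike.
tan δ = tan α / sin β = tan 66° / sin 75° = 2.2460 / 0.9659 = 2.3253
true dip = arctan 2.3253 = 66.73°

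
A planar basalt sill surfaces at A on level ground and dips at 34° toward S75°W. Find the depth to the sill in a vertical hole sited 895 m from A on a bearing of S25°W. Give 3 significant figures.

388 m

The hole lies 50° from the dip direction, so the down-dip offset is 895 × cos 50° = 575.29 m.
Depth = down-dip offset × tan(dip) = 575.29 × tan 34° = 575.29 × 0.6745
Depth = 388.04 m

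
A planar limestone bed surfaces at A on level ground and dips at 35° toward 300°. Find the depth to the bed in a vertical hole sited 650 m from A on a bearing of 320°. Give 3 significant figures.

The hole lies 20° from the dip direction, so the down-dip offset is 650 × cos 20° = 610.80 m.
Depth = down-dip offset × tan(dip) = 610.80 × tan 35° = 610.80 × 0.7002
Depth = 427.69 m

428 m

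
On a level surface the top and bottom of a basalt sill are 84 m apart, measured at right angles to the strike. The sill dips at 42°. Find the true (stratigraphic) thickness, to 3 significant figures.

True thickness t = w · sin(dip) = 84 × sin 42°
t = 84 × 0.6691 = 56.207 m

56.2 m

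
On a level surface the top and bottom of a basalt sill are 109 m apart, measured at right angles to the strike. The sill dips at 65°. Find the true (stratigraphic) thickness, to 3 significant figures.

True thickness t = w · sin(dip) = 109 × sin 65°
t = 109 × 0.9063 = 98.788 m

98.8 m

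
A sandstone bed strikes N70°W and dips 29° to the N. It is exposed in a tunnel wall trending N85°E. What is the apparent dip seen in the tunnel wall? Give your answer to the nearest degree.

The strike is N70°W and the section trends N85°E; the acute angle between them is β = 25°.
tan α = tan 29° × sin 25° = 0.5543 × 0.4226 = 0.2343
apparent dip = arctan 0.2343 = 13.18°

13°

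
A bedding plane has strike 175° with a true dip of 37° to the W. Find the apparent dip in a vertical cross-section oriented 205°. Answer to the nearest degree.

Angle between strike (175°) and section (205°): β = 30°.
tan α = tan 37° × sin 30° = 0.7536 × 0.5000 = 0.3768
apparent dip = arctan 0.3768 = 20.65°

21°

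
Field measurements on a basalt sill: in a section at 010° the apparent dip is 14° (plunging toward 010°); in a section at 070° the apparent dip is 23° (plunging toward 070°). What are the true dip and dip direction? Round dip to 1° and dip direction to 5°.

Represent each trace as a vector plunging at its apparent dip toward its trend (east-north-up frame): v₁ = (0.168, 0.956, -0.242), v₂ = (0.865, 0.315, -0.391).
Cross product v₁ × v₂ gives the pole to the plane: n ∝ (0.297, 0.143, 0.774).
True dip = arccos(n_z / |n|) = arccos(0.9198) = 23.1°.
Dip direction = azimuth of (n_x, n_y) = atan2(0.297, 0.143) = 64°.

true dip 23°, dip direction 065°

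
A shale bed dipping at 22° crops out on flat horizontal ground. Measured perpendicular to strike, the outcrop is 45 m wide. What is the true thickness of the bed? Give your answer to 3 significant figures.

True thickness t = w · sin(dip) = 45 × sin 22°
t = 45 × 0.3746 = 16.857 m

16.9 m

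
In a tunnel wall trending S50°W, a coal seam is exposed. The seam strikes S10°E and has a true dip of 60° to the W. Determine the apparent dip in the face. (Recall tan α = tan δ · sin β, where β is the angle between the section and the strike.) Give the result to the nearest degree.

The strike is S10°E and the section trends S50°W; the acute angle between them is β = 60°.
tan α = tan 60° × sin 60° = 1.7321 × 0.8660 = 1.5000
α = arctan(1.5000) = 56.31°

56°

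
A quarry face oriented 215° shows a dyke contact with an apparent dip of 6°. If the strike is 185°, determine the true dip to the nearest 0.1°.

11.9°

β = acute angle between strike 185° and section 215° = 30°.
tan(true dip) = tan 6° / sin 30° = 0.2102
true dip = arctan 0.2102 = 11.87°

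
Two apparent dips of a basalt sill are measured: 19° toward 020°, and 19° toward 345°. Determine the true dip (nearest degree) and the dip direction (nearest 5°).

Each apparent-dip line lies in the plane. As unit vectors (x east, y north, z up), v₁ plunges 19°→020° and v₂ plunges 19°→345°.
The plane normal is n = v₁ × v₂ ∝ (0.008, 0.185, 0.513).
tan δ = √(n_x²+n_y²)/n_z = 0.185/0.513, so δ = 19.9°.
The horizontal component of n points toward azimuth atan2(n_x, n_y) = 3°, the dip direction.

true dip 20°, dip direction 005°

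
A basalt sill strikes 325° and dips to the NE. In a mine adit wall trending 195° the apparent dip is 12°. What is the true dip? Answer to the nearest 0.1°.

β = acute angle between strike 325° and section 195° = 50°.
tan(true dip) = tan 12° / sin 50° = 0.2775
δ = arctan(0.2775) = 15.51°

15.5°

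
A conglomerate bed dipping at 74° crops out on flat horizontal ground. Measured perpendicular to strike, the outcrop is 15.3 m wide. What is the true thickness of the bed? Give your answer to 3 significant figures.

14.7 m

True thickness t = w · sin(dip) = 15.3 × sin 74°
t = 15.3 × 0.9613 = 14.707 m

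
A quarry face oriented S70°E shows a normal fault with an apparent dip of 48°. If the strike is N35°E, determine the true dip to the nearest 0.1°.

49.0°

The section is 75° from the strike.
tan δ = tan α / sin β = tan 48° / sin 75° = 1.1106 / 0.9659 = 1.1498
true dip = arctan 1.1498 = 48.99°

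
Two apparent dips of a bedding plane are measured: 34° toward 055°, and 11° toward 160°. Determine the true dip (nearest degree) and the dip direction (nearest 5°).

Represent each trace as a vector plunging at its apparent dip toward its trend (east-north-up frame): v₁ = (0.679, 0.476, -0.559), v₂ = (0.336, -0.922, -0.191).
n = v₁ × v₂ = (0.607, 0.058, 0.786) (taken with n_z > 0).
Dip δ = arctan(|n_h|/n_z) = arctan(0.609/0.786) = 37.8°.
Dip direction = azimuth of (n_x, n_y) = atan2(0.607, 0.058) = 85°.

true dip 38°, dip direction 085°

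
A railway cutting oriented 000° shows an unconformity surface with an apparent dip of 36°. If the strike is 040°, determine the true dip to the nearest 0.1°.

The section is 40° from the strike.
tan δ = tan α / sin β = tan 36° / sin 40° = 0.7265 / 0.6428 = 1.1303
δ = arctan(1.1303) = 48.50°

48.5°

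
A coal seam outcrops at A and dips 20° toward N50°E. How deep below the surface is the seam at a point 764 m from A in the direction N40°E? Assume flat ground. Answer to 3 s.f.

274 m

The hole lies 10° from the dip direction, so the down-dip offset is 764 × cos 10° = 752.39 m.
Depth = down-dip offset × tan(dip) = 752.39 × tan 20° = 752.39 × 0.3640
Depth = 273.85 m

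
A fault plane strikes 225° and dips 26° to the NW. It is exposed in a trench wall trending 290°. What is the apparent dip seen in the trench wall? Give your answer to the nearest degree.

Angle between strike (225°) and section (290°): β = 65°.
tan(apparent dip) = tan 26° · sin 65° = 0.4420
α = arctan(0.4420) = 23.85°

24°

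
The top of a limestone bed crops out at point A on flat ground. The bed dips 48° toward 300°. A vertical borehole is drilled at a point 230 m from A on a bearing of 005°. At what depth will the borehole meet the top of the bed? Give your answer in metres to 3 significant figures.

The hole lies 65° from the dip direction, so the down-dip offset is 230 × cos 65° = 97.20 m.
Depth = down-dip offset × tan(dip) = 97.20 × tan 48° = 97.20 × 1.1106
Depth = 107.95 m

108 m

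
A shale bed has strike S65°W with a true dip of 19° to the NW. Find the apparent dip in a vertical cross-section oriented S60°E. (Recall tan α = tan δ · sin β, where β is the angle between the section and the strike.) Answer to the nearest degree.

16°

The section lies 55° from the strike.
tan α = tan 19° × sin 55° = 0.3443 × 0.8192 = 0.2821
α = arctan(0.2821) = 15.75°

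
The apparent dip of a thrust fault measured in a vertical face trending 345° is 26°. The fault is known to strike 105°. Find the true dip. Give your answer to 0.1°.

29.4°

The section is 60° from the strike.
tan(true dip) = tan 26° / sin 60° = 0.5632
true dip = arctan 0.5632 = 29.39°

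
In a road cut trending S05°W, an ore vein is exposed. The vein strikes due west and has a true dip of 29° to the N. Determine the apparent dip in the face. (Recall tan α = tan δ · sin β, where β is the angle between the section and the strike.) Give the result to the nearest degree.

The strike is due west and the section trends S05°W; the acute angle between them is β = 85°.
tan(apparent dip) = tan 29° · sin 85° = 0.5522
apparent dip = arctan 0.5522 = 28.91°

29°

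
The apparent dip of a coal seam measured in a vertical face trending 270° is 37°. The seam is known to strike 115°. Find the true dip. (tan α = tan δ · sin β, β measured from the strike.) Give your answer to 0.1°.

60.7°

β = acute angle between strike 115° and section 270° = 25°.
tan(true dip) = tan 37° / sin 25° = 1.7831
true dip = arctan 1.7831 = 60.71°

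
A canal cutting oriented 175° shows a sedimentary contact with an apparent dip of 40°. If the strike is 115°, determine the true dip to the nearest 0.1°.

44.1°

The section is 60° from the strike.
tan δ = tan α / sin β = tan 40° / sin 60° = 0.8391 / 0.8660 = 0.9689
true dip = arctan 0.9689 = 44.10°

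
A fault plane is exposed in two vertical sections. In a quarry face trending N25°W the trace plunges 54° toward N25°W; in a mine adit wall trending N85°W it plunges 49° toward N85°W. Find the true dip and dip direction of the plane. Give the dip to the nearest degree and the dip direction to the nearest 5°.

The two traces are lines in the plane: v₁ = (sin 335°·cos 54°, cos 335°·cos 54°, −sin 54°), v₂ = (sin 275°·cos 49°, cos 275°·cos 49°, −sin 49°).
Cross product v₁ × v₂ gives the pole to the plane: n ∝ (-0.356, 0.341, 0.334).
Dip δ = arctan(|n_h|/n_z) = arctan(0.493/0.334) = 55.9°.
The horizontal component of n points toward azimuth atan2(n_x, n_y) = 314°, the dip direction.

true dip 56°, dip direction 315°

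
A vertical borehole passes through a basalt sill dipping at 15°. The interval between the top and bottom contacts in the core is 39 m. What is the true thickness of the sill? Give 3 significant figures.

True thickness t = h · cos(dip) = 39 × cos 15°
t = 39 × 0.9659 = 37.671 m

37.7 m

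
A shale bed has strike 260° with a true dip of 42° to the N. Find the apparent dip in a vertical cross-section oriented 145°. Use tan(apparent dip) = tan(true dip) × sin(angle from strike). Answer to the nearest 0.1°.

39.2°

The section lies 65° from the strike.
tan(apparent dip) = tan 42° · sin 65° = 0.8160
α = arctan(0.8160) = 39.22°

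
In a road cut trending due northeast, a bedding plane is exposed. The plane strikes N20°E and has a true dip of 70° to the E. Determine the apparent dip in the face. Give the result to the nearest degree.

49°

The section lies 25° from the strike.
tan α = tan 70° × sin 25° = 2.7475 × 0.4226 = 1.1611
α = arctan(1.1611) = 49.26°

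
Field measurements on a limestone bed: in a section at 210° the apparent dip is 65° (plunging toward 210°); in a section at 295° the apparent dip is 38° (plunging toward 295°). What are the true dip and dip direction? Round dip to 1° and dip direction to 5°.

true dip 66°, dip direction 225°

Each apparent-dip line lies in the plane. As unit vectors (x east, y north, z up), v₁ plunges 65°→210° and v₂ plunges 38°→295°.
The plane normal is n = v₁ × v₂ ∝ (-0.527, -0.517, 0.332).
True dip = arccos(n_z / |n|) = arccos(0.4098) = 65.8°.
The horizontal component of n points toward azimuth atan2(n_x, n_y) = 226°, the dip direction.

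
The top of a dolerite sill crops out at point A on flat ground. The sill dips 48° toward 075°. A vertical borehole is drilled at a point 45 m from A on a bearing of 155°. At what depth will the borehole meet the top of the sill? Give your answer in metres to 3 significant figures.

The hole lies 80° from the dip direction, so the down-dip offset is 45 × cos 80° = 7.81 m.
Depth = down-dip offset × tan(dip) = 7.81 × tan 48° = 7.81 × 1.1106
Depth = 8.68 m

8.68 m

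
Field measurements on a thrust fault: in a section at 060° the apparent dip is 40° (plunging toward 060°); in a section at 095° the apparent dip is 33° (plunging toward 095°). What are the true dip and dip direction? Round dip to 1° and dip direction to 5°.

The two traces are lines in the plane: v₁ = (sin 60°·cos 40°, cos 60°·cos 40°, −sin 40°), v₂ = (sin 95°·cos 33°, cos 95°·cos 33°, −sin 33°).
The plane normal is n = v₁ × v₂ ∝ (0.256, 0.176, 0.368).
True dip = arccos(n_z / |n|) = arccos(0.7651) = 40.1°.
Dip direction = atan2(0.256, 0.176) = 55° (azimuth of n's horizontal projection).

true dip 40°, dip direction 055°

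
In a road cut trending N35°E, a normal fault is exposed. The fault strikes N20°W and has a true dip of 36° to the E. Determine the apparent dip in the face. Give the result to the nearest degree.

31°

The section lies 55° from the strike.
tan(apparent dip) = tan 36° · sin 55° = 0.5951
apparent dip = arctan 0.5951 = 30.76°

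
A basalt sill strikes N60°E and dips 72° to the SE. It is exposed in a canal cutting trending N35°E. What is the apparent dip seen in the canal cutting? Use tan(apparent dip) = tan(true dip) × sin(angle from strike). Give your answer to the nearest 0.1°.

52.4°

The strike is N60°E and the section trends N35°E; the acute angle between them is β = 25°.
tan(apparent dip) = tan 72° · sin 25° = 1.3007
α = arctan(1.3007) = 52.45°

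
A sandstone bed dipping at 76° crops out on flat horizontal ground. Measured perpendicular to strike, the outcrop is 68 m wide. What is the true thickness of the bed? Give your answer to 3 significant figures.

66.0 m

True thickness t = w · sin(dip) = 68 × sin 76°
t = 68 × 0.9703 = 65.980 m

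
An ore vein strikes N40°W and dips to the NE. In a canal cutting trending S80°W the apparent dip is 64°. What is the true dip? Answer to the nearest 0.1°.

The section is 60° from the strike.
tan δ = tan α / sin β = tan 64° / sin 60° = 2.0503 / 0.8660 = 2.3675
true dip = arctan 2.3675 = 67.10°

67.1°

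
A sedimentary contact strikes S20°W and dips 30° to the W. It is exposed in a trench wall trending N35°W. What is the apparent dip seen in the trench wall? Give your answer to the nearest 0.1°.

Angle between strike (S20°W) and section (N35°W): β = 55°.
tan α = tan 30° × sin 55° = 0.5774 × 0.8192 = 0.4729
apparent dip = arctan 0.4729 = 25.31°

25.3°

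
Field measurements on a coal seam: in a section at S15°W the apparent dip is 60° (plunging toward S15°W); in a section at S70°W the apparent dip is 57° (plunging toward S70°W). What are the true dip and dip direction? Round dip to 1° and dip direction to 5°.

Each apparent-dip line lies in the plane. As unit vectors (x east, y north, z up), v₁ plunges 60°→S15°W and v₂ plunges 57°→S70°W.
n = v₁ × v₂ = (-0.244, -0.335, 0.223) (taken with n_z > 0).
True dip = arccos(n_z / |n|) = arccos(0.4743) = 61.7°.
The horizontal component of n points toward azimuth atan2(n_x, n_y) = 216°, the dip direction.

true dip 62°, dip direction 215°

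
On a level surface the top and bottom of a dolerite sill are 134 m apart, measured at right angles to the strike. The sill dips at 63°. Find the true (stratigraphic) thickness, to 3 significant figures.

119 m

True thickness t = w · sin(dip) = 134 × sin 63°
t = 134 × 0.8910 = 119.395 m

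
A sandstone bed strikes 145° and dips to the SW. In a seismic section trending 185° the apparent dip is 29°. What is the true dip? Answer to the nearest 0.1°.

β = acute angle between strike 145° and section 185° = 40°.
tan(true dip) = tan 29° / sin 40° = 0.8624
true dip = arctan 0.8624 = 40.77°

40.8°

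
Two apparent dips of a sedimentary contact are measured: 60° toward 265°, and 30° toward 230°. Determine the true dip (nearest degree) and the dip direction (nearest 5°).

Each apparent-dip line lies in the plane. As unit vectors (x east, y north, z up), v₁ plunges 60°→265° and v₂ plunges 30°→230°.
n = v₁ × v₂ = (-0.460, 0.325, 0.248) (taken with n_z > 0).
True dip = arccos(n_z / |n|) = arccos(0.4032) = 66.2°.
The horizontal component of n points toward azimuth atan2(n_x, n_y) = 305°, the dip direction.

true dip 66°, dip direction 305°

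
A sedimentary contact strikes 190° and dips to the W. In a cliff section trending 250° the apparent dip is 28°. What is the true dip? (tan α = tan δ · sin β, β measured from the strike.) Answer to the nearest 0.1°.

31.5°

β = acute angle between strike 190° and section 250° = 60°.
tan(true dip) = tan 28° / sin 60° = 0.6140
true dip = arctan 0.6140 = 31.55°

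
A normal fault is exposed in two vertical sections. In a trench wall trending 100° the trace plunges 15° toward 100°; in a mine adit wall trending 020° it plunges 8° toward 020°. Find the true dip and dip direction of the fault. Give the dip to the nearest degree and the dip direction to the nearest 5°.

Each apparent-dip line lies in the plane. As unit vectors (x east, y north, z up), v₁ plunges 15°→100° and v₂ plunges 8°→020°.
n = v₁ × v₂ = (0.264, 0.045, 0.942) (taken with n_z > 0).
Dip δ = arctan(|n_h|/n_z) = arctan(0.268/0.942) = 15.9°.
Dip direction = azimuth of (n_x, n_y) = atan2(0.264, 0.045) = 80°.

true dip 16°, dip direction 080°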